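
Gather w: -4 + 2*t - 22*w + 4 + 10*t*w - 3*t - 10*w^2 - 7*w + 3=-t - 10*w^2 + w*(10*t - 29) + 3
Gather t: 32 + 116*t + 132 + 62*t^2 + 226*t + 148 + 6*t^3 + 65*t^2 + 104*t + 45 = 6*t^3 + 127*t^2 + 446*t + 357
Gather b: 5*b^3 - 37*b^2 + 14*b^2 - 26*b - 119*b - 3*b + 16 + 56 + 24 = 5*b^3 - 23*b^2 - 148*b + 96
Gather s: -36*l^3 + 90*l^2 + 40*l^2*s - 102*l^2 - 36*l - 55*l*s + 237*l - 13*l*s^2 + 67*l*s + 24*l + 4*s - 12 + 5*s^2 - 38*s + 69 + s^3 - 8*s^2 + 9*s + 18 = -36*l^3 - 12*l^2 + 225*l + s^3 + s^2*(-13*l - 3) + s*(40*l^2 + 12*l - 25) + 75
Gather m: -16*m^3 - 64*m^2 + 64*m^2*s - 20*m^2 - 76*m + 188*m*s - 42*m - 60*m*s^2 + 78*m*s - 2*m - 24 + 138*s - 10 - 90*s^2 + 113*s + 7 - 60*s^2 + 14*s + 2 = -16*m^3 + m^2*(64*s - 84) + m*(-60*s^2 + 266*s - 120) - 150*s^2 + 265*s - 25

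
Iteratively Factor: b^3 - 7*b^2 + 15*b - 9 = (b - 1)*(b^2 - 6*b + 9) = (b - 3)*(b - 1)*(b - 3)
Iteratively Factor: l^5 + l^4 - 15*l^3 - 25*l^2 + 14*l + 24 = (l + 3)*(l^4 - 2*l^3 - 9*l^2 + 2*l + 8) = (l - 1)*(l + 3)*(l^3 - l^2 - 10*l - 8) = (l - 1)*(l + 2)*(l + 3)*(l^2 - 3*l - 4) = (l - 4)*(l - 1)*(l + 2)*(l + 3)*(l + 1)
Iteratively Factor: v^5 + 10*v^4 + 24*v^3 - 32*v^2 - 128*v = (v - 2)*(v^4 + 12*v^3 + 48*v^2 + 64*v) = (v - 2)*(v + 4)*(v^3 + 8*v^2 + 16*v) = (v - 2)*(v + 4)^2*(v^2 + 4*v) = v*(v - 2)*(v + 4)^2*(v + 4)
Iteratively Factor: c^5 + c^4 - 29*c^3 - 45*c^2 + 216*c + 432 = (c + 3)*(c^4 - 2*c^3 - 23*c^2 + 24*c + 144) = (c - 4)*(c + 3)*(c^3 + 2*c^2 - 15*c - 36) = (c - 4)^2*(c + 3)*(c^2 + 6*c + 9) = (c - 4)^2*(c + 3)^2*(c + 3)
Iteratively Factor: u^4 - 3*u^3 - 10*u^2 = (u)*(u^3 - 3*u^2 - 10*u) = u^2*(u^2 - 3*u - 10) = u^2*(u - 5)*(u + 2)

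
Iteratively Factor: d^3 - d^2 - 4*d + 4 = (d + 2)*(d^2 - 3*d + 2) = (d - 2)*(d + 2)*(d - 1)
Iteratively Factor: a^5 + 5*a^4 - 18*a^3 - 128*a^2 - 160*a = (a + 4)*(a^4 + a^3 - 22*a^2 - 40*a) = a*(a + 4)*(a^3 + a^2 - 22*a - 40) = a*(a + 2)*(a + 4)*(a^2 - a - 20) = a*(a + 2)*(a + 4)^2*(a - 5)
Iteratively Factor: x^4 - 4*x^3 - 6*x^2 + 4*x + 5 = (x + 1)*(x^3 - 5*x^2 - x + 5) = (x + 1)^2*(x^2 - 6*x + 5) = (x - 1)*(x + 1)^2*(x - 5)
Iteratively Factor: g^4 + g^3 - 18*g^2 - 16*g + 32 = (g + 2)*(g^3 - g^2 - 16*g + 16) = (g - 1)*(g + 2)*(g^2 - 16) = (g - 1)*(g + 2)*(g + 4)*(g - 4)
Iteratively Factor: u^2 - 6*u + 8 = (u - 2)*(u - 4)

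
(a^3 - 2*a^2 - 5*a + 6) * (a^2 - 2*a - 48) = a^5 - 4*a^4 - 49*a^3 + 112*a^2 + 228*a - 288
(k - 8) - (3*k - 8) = -2*k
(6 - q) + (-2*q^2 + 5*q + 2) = -2*q^2 + 4*q + 8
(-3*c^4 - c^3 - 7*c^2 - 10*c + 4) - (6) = -3*c^4 - c^3 - 7*c^2 - 10*c - 2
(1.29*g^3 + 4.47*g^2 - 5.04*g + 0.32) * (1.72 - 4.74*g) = -6.1146*g^4 - 18.969*g^3 + 31.578*g^2 - 10.1856*g + 0.5504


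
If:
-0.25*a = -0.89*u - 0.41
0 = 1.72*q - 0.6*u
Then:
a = 3.56*u + 1.64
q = 0.348837209302326*u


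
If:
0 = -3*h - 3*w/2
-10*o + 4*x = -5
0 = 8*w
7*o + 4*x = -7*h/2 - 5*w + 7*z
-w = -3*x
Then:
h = 0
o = 1/2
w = 0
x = 0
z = 1/2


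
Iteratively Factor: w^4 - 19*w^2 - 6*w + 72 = (w - 4)*(w^3 + 4*w^2 - 3*w - 18) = (w - 4)*(w + 3)*(w^2 + w - 6) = (w - 4)*(w - 2)*(w + 3)*(w + 3)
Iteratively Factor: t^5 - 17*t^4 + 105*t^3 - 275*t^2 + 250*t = (t - 5)*(t^4 - 12*t^3 + 45*t^2 - 50*t) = (t - 5)*(t - 2)*(t^3 - 10*t^2 + 25*t) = t*(t - 5)*(t - 2)*(t^2 - 10*t + 25) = t*(t - 5)^2*(t - 2)*(t - 5)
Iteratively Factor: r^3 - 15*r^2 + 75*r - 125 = (r - 5)*(r^2 - 10*r + 25) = (r - 5)^2*(r - 5)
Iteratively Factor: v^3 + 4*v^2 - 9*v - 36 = (v + 4)*(v^2 - 9) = (v - 3)*(v + 4)*(v + 3)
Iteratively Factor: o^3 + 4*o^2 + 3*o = (o)*(o^2 + 4*o + 3) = o*(o + 1)*(o + 3)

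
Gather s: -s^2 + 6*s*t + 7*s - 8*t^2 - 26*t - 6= -s^2 + s*(6*t + 7) - 8*t^2 - 26*t - 6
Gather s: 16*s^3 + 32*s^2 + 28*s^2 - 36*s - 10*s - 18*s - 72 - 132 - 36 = 16*s^3 + 60*s^2 - 64*s - 240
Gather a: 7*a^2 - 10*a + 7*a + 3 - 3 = 7*a^2 - 3*a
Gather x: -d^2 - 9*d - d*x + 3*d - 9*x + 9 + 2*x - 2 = -d^2 - 6*d + x*(-d - 7) + 7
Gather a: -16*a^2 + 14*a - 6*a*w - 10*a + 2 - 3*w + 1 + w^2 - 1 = -16*a^2 + a*(4 - 6*w) + w^2 - 3*w + 2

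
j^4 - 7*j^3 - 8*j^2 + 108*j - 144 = (j - 6)*(j - 3)*(j - 2)*(j + 4)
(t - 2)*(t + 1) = t^2 - t - 2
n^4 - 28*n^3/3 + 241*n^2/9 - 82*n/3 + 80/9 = (n - 5)*(n - 8/3)*(n - 1)*(n - 2/3)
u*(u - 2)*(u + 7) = u^3 + 5*u^2 - 14*u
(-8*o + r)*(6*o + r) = -48*o^2 - 2*o*r + r^2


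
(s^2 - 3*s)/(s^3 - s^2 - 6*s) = 1/(s + 2)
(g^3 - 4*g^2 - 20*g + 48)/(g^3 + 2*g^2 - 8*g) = (g - 6)/g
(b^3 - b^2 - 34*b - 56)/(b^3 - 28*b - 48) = (b - 7)/(b - 6)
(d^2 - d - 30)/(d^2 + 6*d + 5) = (d - 6)/(d + 1)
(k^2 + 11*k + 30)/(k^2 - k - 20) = (k^2 + 11*k + 30)/(k^2 - k - 20)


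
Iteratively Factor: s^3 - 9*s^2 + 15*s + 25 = (s - 5)*(s^2 - 4*s - 5) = (s - 5)*(s + 1)*(s - 5)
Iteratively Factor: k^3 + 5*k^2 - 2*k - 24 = (k + 3)*(k^2 + 2*k - 8) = (k + 3)*(k + 4)*(k - 2)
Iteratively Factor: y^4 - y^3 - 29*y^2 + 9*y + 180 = (y - 5)*(y^3 + 4*y^2 - 9*y - 36) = (y - 5)*(y - 3)*(y^2 + 7*y + 12) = (y - 5)*(y - 3)*(y + 4)*(y + 3)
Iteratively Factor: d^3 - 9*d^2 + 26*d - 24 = (d - 4)*(d^2 - 5*d + 6) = (d - 4)*(d - 2)*(d - 3)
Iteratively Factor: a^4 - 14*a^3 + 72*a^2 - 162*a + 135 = (a - 5)*(a^3 - 9*a^2 + 27*a - 27) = (a - 5)*(a - 3)*(a^2 - 6*a + 9) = (a - 5)*(a - 3)^2*(a - 3)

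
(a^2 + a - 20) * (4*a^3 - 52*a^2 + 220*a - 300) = 4*a^5 - 48*a^4 + 88*a^3 + 960*a^2 - 4700*a + 6000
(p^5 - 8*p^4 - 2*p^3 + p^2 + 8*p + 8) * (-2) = -2*p^5 + 16*p^4 + 4*p^3 - 2*p^2 - 16*p - 16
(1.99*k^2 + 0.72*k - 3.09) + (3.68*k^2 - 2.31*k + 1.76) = 5.67*k^2 - 1.59*k - 1.33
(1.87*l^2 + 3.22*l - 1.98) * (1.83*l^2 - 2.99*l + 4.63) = 3.4221*l^4 + 0.3013*l^3 - 4.5931*l^2 + 20.8288*l - 9.1674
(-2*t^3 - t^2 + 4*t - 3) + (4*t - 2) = -2*t^3 - t^2 + 8*t - 5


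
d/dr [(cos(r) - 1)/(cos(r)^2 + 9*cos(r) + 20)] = (cos(r)^2 - 2*cos(r) - 29)*sin(r)/(cos(r)^2 + 9*cos(r) + 20)^2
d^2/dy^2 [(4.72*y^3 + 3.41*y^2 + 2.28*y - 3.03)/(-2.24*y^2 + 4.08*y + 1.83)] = (2.8421709430404e-14*y^5 - 281.048064*y^3 - 204.098112*y^2 - 317.06856*y + 136.925622)/(11.239424*y^6 - 61.415424*y^5 + 84.317184*y^4 + 32.431104*y^3 - 68.884128*y^2 - 40.990536*y - 6.128487)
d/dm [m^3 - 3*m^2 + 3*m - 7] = 3*m^2 - 6*m + 3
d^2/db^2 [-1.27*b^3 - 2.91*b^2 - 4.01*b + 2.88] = -7.62*b - 5.82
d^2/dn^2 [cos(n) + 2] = -cos(n)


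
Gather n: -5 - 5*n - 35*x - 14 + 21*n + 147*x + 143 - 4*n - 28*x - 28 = 12*n + 84*x + 96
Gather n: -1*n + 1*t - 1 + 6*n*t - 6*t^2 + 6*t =n*(6*t - 1) - 6*t^2 + 7*t - 1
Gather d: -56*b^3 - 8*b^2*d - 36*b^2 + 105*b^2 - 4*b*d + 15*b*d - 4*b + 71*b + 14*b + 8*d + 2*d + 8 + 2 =-56*b^3 + 69*b^2 + 81*b + d*(-8*b^2 + 11*b + 10) + 10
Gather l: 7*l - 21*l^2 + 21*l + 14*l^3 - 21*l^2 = 14*l^3 - 42*l^2 + 28*l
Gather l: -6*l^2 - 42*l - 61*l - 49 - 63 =-6*l^2 - 103*l - 112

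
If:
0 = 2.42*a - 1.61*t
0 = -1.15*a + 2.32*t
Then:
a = 0.00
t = 0.00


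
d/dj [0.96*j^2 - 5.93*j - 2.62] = 1.92*j - 5.93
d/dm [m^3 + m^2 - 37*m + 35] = 3*m^2 + 2*m - 37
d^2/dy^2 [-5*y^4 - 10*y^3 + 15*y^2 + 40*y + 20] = -60*y^2 - 60*y + 30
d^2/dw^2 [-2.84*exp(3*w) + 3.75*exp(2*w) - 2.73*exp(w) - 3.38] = (-25.56*exp(2*w) + 15.0*exp(w) - 2.73)*exp(w)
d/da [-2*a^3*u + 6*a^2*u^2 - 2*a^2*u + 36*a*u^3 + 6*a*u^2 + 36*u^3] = 2*u*(-3*a^2 + 6*a*u - 2*a + 18*u^2 + 3*u)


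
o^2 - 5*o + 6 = (o - 3)*(o - 2)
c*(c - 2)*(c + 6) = c^3 + 4*c^2 - 12*c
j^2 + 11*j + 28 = (j + 4)*(j + 7)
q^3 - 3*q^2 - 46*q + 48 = (q - 8)*(q - 1)*(q + 6)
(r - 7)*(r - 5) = r^2 - 12*r + 35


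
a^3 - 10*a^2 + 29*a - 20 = (a - 5)*(a - 4)*(a - 1)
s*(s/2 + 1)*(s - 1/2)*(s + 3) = s^4/2 + 9*s^3/4 + 7*s^2/4 - 3*s/2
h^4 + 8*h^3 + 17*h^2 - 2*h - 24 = (h - 1)*(h + 2)*(h + 3)*(h + 4)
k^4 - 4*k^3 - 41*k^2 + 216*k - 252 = (k - 6)*(k - 3)*(k - 2)*(k + 7)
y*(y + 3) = y^2 + 3*y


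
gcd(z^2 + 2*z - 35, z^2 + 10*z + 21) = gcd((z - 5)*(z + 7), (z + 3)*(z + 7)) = z + 7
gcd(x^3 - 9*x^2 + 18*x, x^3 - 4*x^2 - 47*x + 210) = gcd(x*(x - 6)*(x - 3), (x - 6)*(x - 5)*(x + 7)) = x - 6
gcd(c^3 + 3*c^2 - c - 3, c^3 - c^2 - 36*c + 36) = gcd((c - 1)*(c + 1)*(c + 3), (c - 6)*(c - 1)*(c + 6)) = c - 1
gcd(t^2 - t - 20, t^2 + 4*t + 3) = 1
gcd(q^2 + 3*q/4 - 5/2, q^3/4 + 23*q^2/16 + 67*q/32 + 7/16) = q + 2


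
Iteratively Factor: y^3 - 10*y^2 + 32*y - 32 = (y - 4)*(y^2 - 6*y + 8) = (y - 4)*(y - 2)*(y - 4)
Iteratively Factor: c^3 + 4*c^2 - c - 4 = (c + 1)*(c^2 + 3*c - 4) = (c - 1)*(c + 1)*(c + 4)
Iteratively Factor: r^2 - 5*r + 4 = (r - 1)*(r - 4)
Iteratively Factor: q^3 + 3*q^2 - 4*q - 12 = (q + 2)*(q^2 + q - 6) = (q + 2)*(q + 3)*(q - 2)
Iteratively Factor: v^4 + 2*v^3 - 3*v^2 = (v - 1)*(v^3 + 3*v^2) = (v - 1)*(v + 3)*(v^2) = v*(v - 1)*(v + 3)*(v)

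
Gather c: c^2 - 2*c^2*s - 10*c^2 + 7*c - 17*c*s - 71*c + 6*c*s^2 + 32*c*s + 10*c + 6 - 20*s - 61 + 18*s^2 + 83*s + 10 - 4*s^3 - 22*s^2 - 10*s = c^2*(-2*s - 9) + c*(6*s^2 + 15*s - 54) - 4*s^3 - 4*s^2 + 53*s - 45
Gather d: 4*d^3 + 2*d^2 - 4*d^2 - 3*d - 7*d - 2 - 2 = 4*d^3 - 2*d^2 - 10*d - 4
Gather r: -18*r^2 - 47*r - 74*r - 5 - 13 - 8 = -18*r^2 - 121*r - 26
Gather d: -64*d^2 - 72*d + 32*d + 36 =-64*d^2 - 40*d + 36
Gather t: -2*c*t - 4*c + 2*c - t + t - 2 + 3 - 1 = -2*c*t - 2*c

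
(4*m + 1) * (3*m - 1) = 12*m^2 - m - 1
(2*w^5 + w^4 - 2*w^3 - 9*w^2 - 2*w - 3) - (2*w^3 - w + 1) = 2*w^5 + w^4 - 4*w^3 - 9*w^2 - w - 4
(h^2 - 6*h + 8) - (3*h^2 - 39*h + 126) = -2*h^2 + 33*h - 118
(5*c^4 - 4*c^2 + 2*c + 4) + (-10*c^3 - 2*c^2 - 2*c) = 5*c^4 - 10*c^3 - 6*c^2 + 4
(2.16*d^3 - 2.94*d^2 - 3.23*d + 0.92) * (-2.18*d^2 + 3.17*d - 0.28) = -4.7088*d^5 + 13.2564*d^4 - 2.8832*d^3 - 11.4215*d^2 + 3.8208*d - 0.2576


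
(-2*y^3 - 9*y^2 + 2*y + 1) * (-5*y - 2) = 10*y^4 + 49*y^3 + 8*y^2 - 9*y - 2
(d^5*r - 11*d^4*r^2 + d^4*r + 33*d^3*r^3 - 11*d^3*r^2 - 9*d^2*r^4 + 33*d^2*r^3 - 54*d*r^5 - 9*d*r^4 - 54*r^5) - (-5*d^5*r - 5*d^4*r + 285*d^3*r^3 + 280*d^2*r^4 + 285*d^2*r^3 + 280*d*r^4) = 6*d^5*r - 11*d^4*r^2 + 6*d^4*r - 252*d^3*r^3 - 11*d^3*r^2 - 289*d^2*r^4 - 252*d^2*r^3 - 54*d*r^5 - 289*d*r^4 - 54*r^5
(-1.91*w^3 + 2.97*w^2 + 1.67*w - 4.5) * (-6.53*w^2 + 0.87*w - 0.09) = 12.4723*w^5 - 21.0558*w^4 - 8.1493*w^3 + 30.5706*w^2 - 4.0653*w + 0.405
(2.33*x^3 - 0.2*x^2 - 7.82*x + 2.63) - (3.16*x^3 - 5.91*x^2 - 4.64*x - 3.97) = -0.83*x^3 + 5.71*x^2 - 3.18*x + 6.6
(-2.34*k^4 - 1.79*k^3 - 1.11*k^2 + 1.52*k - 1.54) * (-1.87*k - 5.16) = 4.3758*k^5 + 15.4217*k^4 + 11.3121*k^3 + 2.8852*k^2 - 4.9634*k + 7.9464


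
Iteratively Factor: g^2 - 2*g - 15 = (g - 5)*(g + 3)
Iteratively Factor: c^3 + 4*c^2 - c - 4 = (c - 1)*(c^2 + 5*c + 4) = (c - 1)*(c + 1)*(c + 4)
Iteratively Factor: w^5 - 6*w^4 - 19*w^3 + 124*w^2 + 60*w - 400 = (w - 5)*(w^4 - w^3 - 24*w^2 + 4*w + 80) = (w - 5)^2*(w^3 + 4*w^2 - 4*w - 16) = (w - 5)^2*(w + 4)*(w^2 - 4) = (w - 5)^2*(w + 2)*(w + 4)*(w - 2)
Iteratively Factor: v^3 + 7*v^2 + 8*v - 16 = (v + 4)*(v^2 + 3*v - 4) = (v - 1)*(v + 4)*(v + 4)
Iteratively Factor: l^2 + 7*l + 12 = (l + 3)*(l + 4)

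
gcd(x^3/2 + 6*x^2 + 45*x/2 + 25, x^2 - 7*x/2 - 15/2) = 1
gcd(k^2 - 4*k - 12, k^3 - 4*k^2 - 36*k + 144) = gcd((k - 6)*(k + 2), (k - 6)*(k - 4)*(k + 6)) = k - 6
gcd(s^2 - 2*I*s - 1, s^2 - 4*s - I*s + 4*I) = s - I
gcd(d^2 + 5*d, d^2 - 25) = d + 5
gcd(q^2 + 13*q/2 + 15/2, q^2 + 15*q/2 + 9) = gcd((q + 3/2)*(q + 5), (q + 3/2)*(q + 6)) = q + 3/2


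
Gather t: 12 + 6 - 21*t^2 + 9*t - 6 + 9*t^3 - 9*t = 9*t^3 - 21*t^2 + 12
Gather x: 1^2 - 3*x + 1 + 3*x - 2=0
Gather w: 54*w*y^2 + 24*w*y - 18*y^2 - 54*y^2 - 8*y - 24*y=w*(54*y^2 + 24*y) - 72*y^2 - 32*y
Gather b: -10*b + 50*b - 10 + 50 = 40*b + 40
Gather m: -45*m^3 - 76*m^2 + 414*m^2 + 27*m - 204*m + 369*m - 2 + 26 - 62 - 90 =-45*m^3 + 338*m^2 + 192*m - 128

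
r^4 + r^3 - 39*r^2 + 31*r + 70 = (r - 5)*(r - 2)*(r + 1)*(r + 7)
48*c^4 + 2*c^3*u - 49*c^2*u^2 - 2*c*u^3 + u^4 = (-8*c + u)*(-c + u)*(c + u)*(6*c + u)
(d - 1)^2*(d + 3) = d^3 + d^2 - 5*d + 3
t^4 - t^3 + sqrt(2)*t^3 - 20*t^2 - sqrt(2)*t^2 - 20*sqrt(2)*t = t*(t - 5)*(t + 4)*(t + sqrt(2))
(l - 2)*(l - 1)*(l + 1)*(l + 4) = l^4 + 2*l^3 - 9*l^2 - 2*l + 8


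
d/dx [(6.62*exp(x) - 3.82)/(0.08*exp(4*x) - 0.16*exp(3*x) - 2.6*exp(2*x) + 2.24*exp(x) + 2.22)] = (-1.5888*exp(4*x) + 3.3408*exp(3*x) + 15.3784*exp(2*x) - 19.864*exp(x) + 23.2532)*exp(x)/(0.0064*exp(8*x) - 0.0256*exp(7*x) - 0.3904*exp(6*x) + 1.1904*exp(5*x) + 6.3984*exp(4*x) - 12.3584*exp(3*x) - 6.5264*exp(2*x) + 9.9456*exp(x) + 4.9284)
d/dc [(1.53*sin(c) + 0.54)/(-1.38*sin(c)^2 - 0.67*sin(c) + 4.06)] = (2.1114*sin(c)^2 + 1.4904*sin(c) + 6.5736)*cos(c)/(1.9044*sin(c)^4 + 1.8492*sin(c)^3 - 10.7567*sin(c)^2 - 5.4404*sin(c) + 16.4836)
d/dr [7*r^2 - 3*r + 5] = 14*r - 3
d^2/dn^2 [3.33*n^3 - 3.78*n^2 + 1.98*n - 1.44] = 19.98*n - 7.56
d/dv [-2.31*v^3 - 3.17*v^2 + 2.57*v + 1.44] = -6.93*v^2 - 6.34*v + 2.57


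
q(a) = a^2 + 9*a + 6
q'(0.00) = 9.00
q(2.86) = 39.92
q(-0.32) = 3.22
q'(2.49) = 13.98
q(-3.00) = -12.00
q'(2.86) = 14.72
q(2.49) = 34.61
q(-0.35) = 2.97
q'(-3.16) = 2.68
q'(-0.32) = 8.36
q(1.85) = 26.07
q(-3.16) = -12.45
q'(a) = 2*a + 9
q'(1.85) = 12.70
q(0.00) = 6.00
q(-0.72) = 0.04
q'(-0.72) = 7.56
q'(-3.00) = 3.00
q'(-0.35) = 8.30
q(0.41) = 9.86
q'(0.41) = 9.82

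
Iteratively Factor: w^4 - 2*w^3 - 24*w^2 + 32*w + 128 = (w - 4)*(w^3 + 2*w^2 - 16*w - 32) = (w - 4)*(w + 4)*(w^2 - 2*w - 8) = (w - 4)^2*(w + 4)*(w + 2)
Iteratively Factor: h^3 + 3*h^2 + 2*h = (h + 2)*(h^2 + h) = (h + 1)*(h + 2)*(h)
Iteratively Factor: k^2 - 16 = (k + 4)*(k - 4)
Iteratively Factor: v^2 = (v)*(v)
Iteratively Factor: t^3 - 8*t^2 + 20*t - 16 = (t - 2)*(t^2 - 6*t + 8) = (t - 4)*(t - 2)*(t - 2)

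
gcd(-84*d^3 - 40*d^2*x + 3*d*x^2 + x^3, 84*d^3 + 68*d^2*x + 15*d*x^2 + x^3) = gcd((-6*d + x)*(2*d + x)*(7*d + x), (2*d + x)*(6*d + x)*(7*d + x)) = 14*d^2 + 9*d*x + x^2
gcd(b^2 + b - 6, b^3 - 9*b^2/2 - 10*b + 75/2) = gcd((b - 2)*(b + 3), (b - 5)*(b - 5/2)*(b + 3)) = b + 3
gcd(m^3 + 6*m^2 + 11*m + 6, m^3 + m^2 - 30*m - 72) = m + 3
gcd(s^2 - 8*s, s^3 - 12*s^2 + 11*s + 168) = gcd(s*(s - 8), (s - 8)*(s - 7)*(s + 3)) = s - 8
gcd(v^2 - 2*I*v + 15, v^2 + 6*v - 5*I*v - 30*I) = v - 5*I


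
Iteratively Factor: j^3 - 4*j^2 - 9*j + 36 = (j + 3)*(j^2 - 7*j + 12) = (j - 4)*(j + 3)*(j - 3)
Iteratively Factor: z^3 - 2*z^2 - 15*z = (z)*(z^2 - 2*z - 15) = z*(z - 5)*(z + 3)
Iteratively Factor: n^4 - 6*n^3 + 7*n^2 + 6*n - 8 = (n - 4)*(n^3 - 2*n^2 - n + 2) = (n - 4)*(n + 1)*(n^2 - 3*n + 2) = (n - 4)*(n - 2)*(n + 1)*(n - 1)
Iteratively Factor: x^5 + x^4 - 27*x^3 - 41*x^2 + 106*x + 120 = (x + 1)*(x^4 - 27*x^2 - 14*x + 120) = (x - 2)*(x + 1)*(x^3 + 2*x^2 - 23*x - 60) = (x - 5)*(x - 2)*(x + 1)*(x^2 + 7*x + 12) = (x - 5)*(x - 2)*(x + 1)*(x + 3)*(x + 4)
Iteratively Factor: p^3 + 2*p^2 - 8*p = (p - 2)*(p^2 + 4*p) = (p - 2)*(p + 4)*(p)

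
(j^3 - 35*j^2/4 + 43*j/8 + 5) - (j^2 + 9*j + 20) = j^3 - 39*j^2/4 - 29*j/8 - 15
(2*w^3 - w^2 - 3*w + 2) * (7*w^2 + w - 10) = 14*w^5 - 5*w^4 - 42*w^3 + 21*w^2 + 32*w - 20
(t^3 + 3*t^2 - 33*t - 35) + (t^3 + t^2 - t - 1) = 2*t^3 + 4*t^2 - 34*t - 36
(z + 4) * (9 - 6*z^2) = -6*z^3 - 24*z^2 + 9*z + 36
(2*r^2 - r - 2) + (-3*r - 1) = 2*r^2 - 4*r - 3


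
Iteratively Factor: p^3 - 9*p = (p)*(p^2 - 9) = p*(p - 3)*(p + 3)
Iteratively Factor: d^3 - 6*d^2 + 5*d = (d - 5)*(d^2 - d) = (d - 5)*(d - 1)*(d)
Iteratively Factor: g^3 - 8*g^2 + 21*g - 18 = (g - 2)*(g^2 - 6*g + 9) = (g - 3)*(g - 2)*(g - 3)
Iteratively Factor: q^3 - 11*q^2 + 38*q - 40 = (q - 5)*(q^2 - 6*q + 8) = (q - 5)*(q - 4)*(q - 2)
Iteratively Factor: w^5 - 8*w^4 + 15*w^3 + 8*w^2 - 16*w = (w + 1)*(w^4 - 9*w^3 + 24*w^2 - 16*w) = w*(w + 1)*(w^3 - 9*w^2 + 24*w - 16) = w*(w - 1)*(w + 1)*(w^2 - 8*w + 16) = w*(w - 4)*(w - 1)*(w + 1)*(w - 4)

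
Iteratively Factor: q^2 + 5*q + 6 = (q + 2)*(q + 3)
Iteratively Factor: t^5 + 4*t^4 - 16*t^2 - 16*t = (t + 2)*(t^4 + 2*t^3 - 4*t^2 - 8*t) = (t + 2)^2*(t^3 - 4*t) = (t - 2)*(t + 2)^2*(t^2 + 2*t) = (t - 2)*(t + 2)^3*(t)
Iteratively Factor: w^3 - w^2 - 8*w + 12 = (w - 2)*(w^2 + w - 6) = (w - 2)*(w + 3)*(w - 2)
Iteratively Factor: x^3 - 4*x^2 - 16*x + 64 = (x - 4)*(x^2 - 16) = (x - 4)^2*(x + 4)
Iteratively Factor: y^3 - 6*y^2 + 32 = (y - 4)*(y^2 - 2*y - 8) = (y - 4)*(y + 2)*(y - 4)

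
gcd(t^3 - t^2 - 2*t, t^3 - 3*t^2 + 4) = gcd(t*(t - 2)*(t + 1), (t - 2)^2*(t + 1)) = t^2 - t - 2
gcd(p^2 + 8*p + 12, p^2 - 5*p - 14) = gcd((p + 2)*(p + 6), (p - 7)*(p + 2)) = p + 2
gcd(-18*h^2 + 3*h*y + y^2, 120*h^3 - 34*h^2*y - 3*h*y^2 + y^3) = 6*h + y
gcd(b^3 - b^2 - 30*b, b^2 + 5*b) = b^2 + 5*b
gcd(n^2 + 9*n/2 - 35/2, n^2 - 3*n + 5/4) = n - 5/2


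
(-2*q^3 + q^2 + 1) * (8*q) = -16*q^4 + 8*q^3 + 8*q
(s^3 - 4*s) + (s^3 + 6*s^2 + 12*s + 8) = 2*s^3 + 6*s^2 + 8*s + 8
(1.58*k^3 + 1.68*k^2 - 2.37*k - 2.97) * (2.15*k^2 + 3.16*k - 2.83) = 3.397*k^5 + 8.6048*k^4 - 4.2581*k^3 - 18.6291*k^2 - 2.6781*k + 8.4051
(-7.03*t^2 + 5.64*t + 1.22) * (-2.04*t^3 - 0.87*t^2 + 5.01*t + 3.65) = 14.3412*t^5 - 5.3895*t^4 - 42.6159*t^3 + 1.5355*t^2 + 26.6982*t + 4.453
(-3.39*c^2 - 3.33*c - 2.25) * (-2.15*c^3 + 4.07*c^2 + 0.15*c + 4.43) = 7.2885*c^5 - 6.6378*c^4 - 9.2241*c^3 - 24.6747*c^2 - 15.0894*c - 9.9675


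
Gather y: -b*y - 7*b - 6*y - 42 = -7*b + y*(-b - 6) - 42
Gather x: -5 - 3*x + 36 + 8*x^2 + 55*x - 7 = 8*x^2 + 52*x + 24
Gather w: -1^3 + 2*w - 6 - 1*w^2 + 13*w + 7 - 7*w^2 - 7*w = -8*w^2 + 8*w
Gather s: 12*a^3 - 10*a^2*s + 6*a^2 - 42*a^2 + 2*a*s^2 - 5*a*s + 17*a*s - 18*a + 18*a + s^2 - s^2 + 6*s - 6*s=12*a^3 - 36*a^2 + 2*a*s^2 + s*(-10*a^2 + 12*a)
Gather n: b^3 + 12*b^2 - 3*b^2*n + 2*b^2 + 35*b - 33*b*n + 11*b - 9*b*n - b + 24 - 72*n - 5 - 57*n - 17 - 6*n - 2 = b^3 + 14*b^2 + 45*b + n*(-3*b^2 - 42*b - 135)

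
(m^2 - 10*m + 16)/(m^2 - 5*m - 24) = (m - 2)/(m + 3)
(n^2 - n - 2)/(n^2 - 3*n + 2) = (n + 1)/(n - 1)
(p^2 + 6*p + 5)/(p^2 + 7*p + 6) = (p + 5)/(p + 6)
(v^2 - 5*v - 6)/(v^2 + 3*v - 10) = (v^2 - 5*v - 6)/(v^2 + 3*v - 10)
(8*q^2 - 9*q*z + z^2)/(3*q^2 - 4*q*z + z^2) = (-8*q + z)/(-3*q + z)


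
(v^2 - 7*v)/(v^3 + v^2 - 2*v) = (v - 7)/(v^2 + v - 2)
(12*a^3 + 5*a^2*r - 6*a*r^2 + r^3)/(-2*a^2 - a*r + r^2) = (12*a^2 - 7*a*r + r^2)/(-2*a + r)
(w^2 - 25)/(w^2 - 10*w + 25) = (w + 5)/(w - 5)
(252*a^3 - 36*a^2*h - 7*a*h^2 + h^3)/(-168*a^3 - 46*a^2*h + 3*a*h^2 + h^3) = (-6*a + h)/(4*a + h)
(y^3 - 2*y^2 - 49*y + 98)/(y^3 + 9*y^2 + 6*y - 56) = (y - 7)/(y + 4)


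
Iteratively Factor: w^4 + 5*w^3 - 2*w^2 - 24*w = (w + 3)*(w^3 + 2*w^2 - 8*w) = (w - 2)*(w + 3)*(w^2 + 4*w) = w*(w - 2)*(w + 3)*(w + 4)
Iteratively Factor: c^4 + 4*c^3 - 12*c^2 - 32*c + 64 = (c - 2)*(c^3 + 6*c^2 - 32) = (c - 2)*(c + 4)*(c^2 + 2*c - 8) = (c - 2)*(c + 4)^2*(c - 2)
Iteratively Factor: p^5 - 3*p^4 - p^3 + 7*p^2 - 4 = (p - 2)*(p^4 - p^3 - 3*p^2 + p + 2) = (p - 2)*(p + 1)*(p^3 - 2*p^2 - p + 2) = (p - 2)*(p - 1)*(p + 1)*(p^2 - p - 2) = (p - 2)*(p - 1)*(p + 1)^2*(p - 2)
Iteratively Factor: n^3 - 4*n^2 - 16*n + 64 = (n + 4)*(n^2 - 8*n + 16) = (n - 4)*(n + 4)*(n - 4)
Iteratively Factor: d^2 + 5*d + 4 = (d + 1)*(d + 4)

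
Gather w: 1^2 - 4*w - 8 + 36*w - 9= 32*w - 16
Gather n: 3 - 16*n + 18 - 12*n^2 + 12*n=-12*n^2 - 4*n + 21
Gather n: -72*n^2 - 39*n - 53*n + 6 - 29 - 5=-72*n^2 - 92*n - 28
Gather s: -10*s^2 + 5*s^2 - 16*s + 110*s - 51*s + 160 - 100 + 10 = -5*s^2 + 43*s + 70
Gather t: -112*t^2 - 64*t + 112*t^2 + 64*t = 0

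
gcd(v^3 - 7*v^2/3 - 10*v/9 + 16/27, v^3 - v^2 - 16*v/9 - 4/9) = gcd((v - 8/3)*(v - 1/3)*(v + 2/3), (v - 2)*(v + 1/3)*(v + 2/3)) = v + 2/3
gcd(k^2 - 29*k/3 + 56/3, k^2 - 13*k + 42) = k - 7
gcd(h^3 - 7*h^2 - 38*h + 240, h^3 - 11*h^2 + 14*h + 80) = h^2 - 13*h + 40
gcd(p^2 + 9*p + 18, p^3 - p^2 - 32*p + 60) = p + 6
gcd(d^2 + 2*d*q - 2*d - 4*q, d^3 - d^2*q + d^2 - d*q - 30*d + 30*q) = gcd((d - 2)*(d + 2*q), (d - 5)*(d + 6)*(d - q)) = 1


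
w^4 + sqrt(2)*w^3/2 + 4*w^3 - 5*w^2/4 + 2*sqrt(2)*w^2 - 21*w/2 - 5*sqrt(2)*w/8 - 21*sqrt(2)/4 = (w - 3/2)*(w + 2)*(w + 7/2)*(w + sqrt(2)/2)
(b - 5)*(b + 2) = b^2 - 3*b - 10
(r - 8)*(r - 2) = r^2 - 10*r + 16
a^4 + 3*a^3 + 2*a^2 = a^2*(a + 1)*(a + 2)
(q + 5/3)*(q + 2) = q^2 + 11*q/3 + 10/3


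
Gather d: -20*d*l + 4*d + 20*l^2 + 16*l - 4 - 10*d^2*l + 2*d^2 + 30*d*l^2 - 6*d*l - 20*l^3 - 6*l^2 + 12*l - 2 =d^2*(2 - 10*l) + d*(30*l^2 - 26*l + 4) - 20*l^3 + 14*l^2 + 28*l - 6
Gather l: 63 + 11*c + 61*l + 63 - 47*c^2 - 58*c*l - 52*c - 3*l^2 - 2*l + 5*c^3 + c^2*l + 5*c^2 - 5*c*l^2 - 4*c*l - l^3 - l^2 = 5*c^3 - 42*c^2 - 41*c - l^3 + l^2*(-5*c - 4) + l*(c^2 - 62*c + 59) + 126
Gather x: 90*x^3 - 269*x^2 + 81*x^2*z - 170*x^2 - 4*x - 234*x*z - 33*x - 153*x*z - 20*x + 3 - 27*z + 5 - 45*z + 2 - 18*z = 90*x^3 + x^2*(81*z - 439) + x*(-387*z - 57) - 90*z + 10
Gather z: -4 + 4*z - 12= 4*z - 16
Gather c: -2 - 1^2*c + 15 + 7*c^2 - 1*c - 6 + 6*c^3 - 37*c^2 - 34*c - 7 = 6*c^3 - 30*c^2 - 36*c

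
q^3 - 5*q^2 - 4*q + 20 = (q - 5)*(q - 2)*(q + 2)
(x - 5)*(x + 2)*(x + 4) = x^3 + x^2 - 22*x - 40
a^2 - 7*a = a*(a - 7)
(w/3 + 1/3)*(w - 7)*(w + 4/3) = w^3/3 - 14*w^2/9 - 5*w - 28/9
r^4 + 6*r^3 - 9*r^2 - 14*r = r*(r - 2)*(r + 1)*(r + 7)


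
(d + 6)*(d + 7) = d^2 + 13*d + 42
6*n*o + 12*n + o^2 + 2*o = (6*n + o)*(o + 2)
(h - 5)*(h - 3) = h^2 - 8*h + 15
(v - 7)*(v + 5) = v^2 - 2*v - 35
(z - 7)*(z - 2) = z^2 - 9*z + 14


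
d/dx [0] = 0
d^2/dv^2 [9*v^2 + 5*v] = 18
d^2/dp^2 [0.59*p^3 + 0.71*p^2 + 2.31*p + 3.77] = 3.54*p + 1.42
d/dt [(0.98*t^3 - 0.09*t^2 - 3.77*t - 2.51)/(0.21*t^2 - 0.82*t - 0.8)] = (0.2058*t^4 - 1.6072*t^3 - 1.4865*t^2 + 1.1982*t + 0.9578)/(0.0441*t^4 - 0.3444*t^3 + 0.3364*t^2 + 1.312*t + 0.64)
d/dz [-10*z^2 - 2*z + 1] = -20*z - 2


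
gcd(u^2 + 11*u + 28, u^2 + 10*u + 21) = u + 7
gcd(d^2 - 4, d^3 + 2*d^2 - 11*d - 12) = 1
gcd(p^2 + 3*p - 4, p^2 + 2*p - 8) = p + 4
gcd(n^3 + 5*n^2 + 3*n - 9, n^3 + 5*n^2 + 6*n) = n + 3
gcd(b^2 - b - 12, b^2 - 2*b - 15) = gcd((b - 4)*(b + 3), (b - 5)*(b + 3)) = b + 3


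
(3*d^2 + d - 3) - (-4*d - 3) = 3*d^2 + 5*d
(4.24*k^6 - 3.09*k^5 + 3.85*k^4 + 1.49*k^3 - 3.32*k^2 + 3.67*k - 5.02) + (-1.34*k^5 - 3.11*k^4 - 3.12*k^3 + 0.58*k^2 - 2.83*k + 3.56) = 4.24*k^6 - 4.43*k^5 + 0.74*k^4 - 1.63*k^3 - 2.74*k^2 + 0.84*k - 1.46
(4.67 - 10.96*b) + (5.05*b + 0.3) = 4.97 - 5.91*b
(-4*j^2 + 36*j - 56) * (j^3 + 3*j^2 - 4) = -4*j^5 + 24*j^4 + 52*j^3 - 152*j^2 - 144*j + 224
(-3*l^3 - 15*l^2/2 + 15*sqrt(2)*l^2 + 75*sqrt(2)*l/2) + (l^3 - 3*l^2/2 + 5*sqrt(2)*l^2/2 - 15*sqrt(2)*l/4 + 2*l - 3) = -2*l^3 - 9*l^2 + 35*sqrt(2)*l^2/2 + 2*l + 135*sqrt(2)*l/4 - 3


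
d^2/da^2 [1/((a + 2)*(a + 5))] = 2*((a + 2)^2 + (a + 2)*(a + 5) + (a + 5)^2)/((a + 2)^3*(a + 5)^3)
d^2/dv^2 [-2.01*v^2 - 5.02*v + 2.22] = -4.02000000000000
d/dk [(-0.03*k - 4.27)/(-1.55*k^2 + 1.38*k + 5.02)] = (-0.0465*k^2 - 13.237*k + 5.742)/(2.4025*k^4 - 4.278*k^3 - 13.6576*k^2 + 13.8552*k + 25.2004)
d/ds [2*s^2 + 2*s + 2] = 4*s + 2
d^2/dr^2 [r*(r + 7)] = 2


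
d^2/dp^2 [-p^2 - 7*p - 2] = -2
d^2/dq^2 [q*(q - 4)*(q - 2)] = 6*q - 12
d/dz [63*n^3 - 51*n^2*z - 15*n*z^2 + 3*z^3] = -51*n^2 - 30*n*z + 9*z^2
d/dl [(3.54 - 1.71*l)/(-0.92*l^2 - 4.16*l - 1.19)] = (-1.5732*l^2 + 6.5136*l + 16.7613)/(0.8464*l^4 + 7.6544*l^3 + 19.4952*l^2 + 9.9008*l + 1.4161)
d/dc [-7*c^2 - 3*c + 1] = -14*c - 3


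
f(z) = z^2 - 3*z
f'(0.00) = -3.00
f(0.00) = 0.00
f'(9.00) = 15.00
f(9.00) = 54.00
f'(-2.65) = -8.30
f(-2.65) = 14.97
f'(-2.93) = -8.86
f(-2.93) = 17.37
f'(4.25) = 5.50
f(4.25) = 5.31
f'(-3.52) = -10.04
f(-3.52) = 22.95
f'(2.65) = 2.30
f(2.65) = -0.93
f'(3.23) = 3.46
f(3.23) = 0.74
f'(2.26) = 1.52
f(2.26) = -1.67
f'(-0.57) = -4.14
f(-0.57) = 2.03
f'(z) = 2*z - 3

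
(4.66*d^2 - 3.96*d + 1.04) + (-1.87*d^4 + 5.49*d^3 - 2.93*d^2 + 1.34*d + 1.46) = -1.87*d^4 + 5.49*d^3 + 1.73*d^2 - 2.62*d + 2.5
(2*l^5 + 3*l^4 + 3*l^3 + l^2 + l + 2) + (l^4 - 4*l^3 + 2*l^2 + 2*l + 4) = 2*l^5 + 4*l^4 - l^3 + 3*l^2 + 3*l + 6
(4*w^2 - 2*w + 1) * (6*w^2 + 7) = 24*w^4 - 12*w^3 + 34*w^2 - 14*w + 7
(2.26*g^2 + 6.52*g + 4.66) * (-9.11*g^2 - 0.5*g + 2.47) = -20.5886*g^4 - 60.5272*g^3 - 40.1304*g^2 + 13.7744*g + 11.5102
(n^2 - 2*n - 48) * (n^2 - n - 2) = n^4 - 3*n^3 - 48*n^2 + 52*n + 96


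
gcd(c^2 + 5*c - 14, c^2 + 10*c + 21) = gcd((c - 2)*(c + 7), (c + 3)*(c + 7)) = c + 7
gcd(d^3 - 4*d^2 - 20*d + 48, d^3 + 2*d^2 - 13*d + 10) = d - 2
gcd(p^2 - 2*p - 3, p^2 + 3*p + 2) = p + 1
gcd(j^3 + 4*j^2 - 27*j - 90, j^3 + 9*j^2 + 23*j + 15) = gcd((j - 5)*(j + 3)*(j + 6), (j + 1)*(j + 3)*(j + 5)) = j + 3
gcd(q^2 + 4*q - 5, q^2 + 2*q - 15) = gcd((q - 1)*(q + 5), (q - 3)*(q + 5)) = q + 5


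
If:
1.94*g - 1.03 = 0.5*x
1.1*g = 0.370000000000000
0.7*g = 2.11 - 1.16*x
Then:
No Solution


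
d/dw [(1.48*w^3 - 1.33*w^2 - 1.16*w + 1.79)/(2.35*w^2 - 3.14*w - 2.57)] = (3.478*w^4 - 9.2944*w^3 - 4.5086*w^2 - 1.5768*w + 8.6018)/(5.5225*w^4 - 14.758*w^3 - 2.2194*w^2 + 16.1396*w + 6.6049)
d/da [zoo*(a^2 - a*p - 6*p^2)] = zoo*(a + p)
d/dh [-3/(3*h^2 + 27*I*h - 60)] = (2*h + 9*I)/(h^2 + 9*I*h - 20)^2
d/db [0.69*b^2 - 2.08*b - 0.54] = 1.38*b - 2.08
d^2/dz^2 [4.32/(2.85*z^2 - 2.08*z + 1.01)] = (-70.1784*z^2 + 51.21792*z + 4.32*(5.7*z - 2.08)*(11.4*z - 4.16) - 24.87024)/(2.85*z^2 - 2.08*z + 1.01)^3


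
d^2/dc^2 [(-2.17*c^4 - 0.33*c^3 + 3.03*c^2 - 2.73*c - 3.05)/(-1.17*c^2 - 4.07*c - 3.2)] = (5.941026*c^6 + 61.999938*c^5 + 264.421878*c^4 + 496.986382*c^3 + 385.55391*c^2 + 46.09125*c - 54.95795)/(1.601613*c^6 + 16.714269*c^5 + 71.284239*c^4 + 158.847623*c^3 + 194.96544*c^2 + 125.0304*c + 32.768)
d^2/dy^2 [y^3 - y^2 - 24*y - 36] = 6*y - 2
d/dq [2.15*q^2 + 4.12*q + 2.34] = 4.3*q + 4.12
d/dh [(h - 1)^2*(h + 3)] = (h - 1)*(3*h + 5)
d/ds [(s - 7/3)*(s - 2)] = 2*s - 13/3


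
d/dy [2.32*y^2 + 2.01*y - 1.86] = 4.64*y + 2.01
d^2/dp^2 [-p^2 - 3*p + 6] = -2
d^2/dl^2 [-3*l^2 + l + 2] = -6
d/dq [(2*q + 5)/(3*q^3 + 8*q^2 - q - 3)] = (6*q^3 + 16*q^2 - 2*q - (2*q + 5)*(9*q^2 + 16*q - 1) - 6)/(3*q^3 + 8*q^2 - q - 3)^2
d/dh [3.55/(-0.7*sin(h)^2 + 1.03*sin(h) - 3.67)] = (4.97*sin(h) - 3.6565)*cos(h)/(0.7*sin(h)^2 - 1.03*sin(h) + 3.67)^2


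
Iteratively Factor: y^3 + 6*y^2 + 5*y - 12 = (y - 1)*(y^2 + 7*y + 12) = (y - 1)*(y + 3)*(y + 4)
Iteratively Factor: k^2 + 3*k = (k + 3)*(k)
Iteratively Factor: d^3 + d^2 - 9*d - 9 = (d + 1)*(d^2 - 9) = (d - 3)*(d + 1)*(d + 3)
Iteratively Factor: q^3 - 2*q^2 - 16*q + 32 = (q - 4)*(q^2 + 2*q - 8) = (q - 4)*(q + 4)*(q - 2)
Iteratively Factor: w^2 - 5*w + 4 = (w - 1)*(w - 4)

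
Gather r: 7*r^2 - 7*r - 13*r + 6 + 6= 7*r^2 - 20*r + 12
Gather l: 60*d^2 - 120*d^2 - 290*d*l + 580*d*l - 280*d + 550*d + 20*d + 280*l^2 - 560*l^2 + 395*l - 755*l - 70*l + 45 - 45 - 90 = -60*d^2 + 290*d - 280*l^2 + l*(290*d - 430) - 90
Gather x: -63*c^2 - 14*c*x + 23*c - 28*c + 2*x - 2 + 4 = -63*c^2 - 5*c + x*(2 - 14*c) + 2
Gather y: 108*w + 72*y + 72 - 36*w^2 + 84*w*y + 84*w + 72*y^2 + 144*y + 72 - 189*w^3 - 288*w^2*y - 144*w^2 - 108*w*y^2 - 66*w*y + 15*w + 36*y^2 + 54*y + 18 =-189*w^3 - 180*w^2 + 207*w + y^2*(108 - 108*w) + y*(-288*w^2 + 18*w + 270) + 162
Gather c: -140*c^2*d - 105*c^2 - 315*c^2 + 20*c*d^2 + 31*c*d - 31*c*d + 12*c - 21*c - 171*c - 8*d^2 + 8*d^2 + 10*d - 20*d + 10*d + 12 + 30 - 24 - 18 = c^2*(-140*d - 420) + c*(20*d^2 - 180)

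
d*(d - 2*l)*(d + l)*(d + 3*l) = d^4 + 2*d^3*l - 5*d^2*l^2 - 6*d*l^3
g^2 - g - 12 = (g - 4)*(g + 3)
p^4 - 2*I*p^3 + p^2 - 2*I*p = p*(p - 2*I)*(p - I)*(p + I)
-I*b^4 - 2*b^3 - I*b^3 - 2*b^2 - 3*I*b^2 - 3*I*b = b*(b - 3*I)*(b + I)*(-I*b - I)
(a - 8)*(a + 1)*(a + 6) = a^3 - a^2 - 50*a - 48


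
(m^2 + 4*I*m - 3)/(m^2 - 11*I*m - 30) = (-m^2 - 4*I*m + 3)/(-m^2 + 11*I*m + 30)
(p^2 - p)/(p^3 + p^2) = (p - 1)/(p*(p + 1))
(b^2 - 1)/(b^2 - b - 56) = (1 - b^2)/(-b^2 + b + 56)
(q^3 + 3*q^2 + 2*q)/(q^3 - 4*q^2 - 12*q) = (q + 1)/(q - 6)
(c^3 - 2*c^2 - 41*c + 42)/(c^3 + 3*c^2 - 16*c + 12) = (c - 7)/(c - 2)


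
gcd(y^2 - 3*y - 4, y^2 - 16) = y - 4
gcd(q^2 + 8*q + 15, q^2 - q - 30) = q + 5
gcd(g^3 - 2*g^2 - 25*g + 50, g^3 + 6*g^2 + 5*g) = g + 5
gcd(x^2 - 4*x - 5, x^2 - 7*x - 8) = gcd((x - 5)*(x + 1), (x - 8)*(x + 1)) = x + 1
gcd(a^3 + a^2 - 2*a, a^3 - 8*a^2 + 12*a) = a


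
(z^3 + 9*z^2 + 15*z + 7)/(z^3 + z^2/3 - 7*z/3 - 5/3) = 3*(z + 7)/(3*z - 5)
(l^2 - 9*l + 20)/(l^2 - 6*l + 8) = (l - 5)/(l - 2)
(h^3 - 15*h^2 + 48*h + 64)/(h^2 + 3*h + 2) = (h^2 - 16*h + 64)/(h + 2)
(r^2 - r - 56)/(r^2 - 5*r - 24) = (r + 7)/(r + 3)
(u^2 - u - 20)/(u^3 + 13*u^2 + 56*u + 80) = (u - 5)/(u^2 + 9*u + 20)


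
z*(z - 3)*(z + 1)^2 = z^4 - z^3 - 5*z^2 - 3*z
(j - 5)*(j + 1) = j^2 - 4*j - 5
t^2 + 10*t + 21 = (t + 3)*(t + 7)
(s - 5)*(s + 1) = s^2 - 4*s - 5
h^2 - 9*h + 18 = (h - 6)*(h - 3)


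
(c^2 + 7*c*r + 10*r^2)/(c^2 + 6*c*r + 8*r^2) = (c + 5*r)/(c + 4*r)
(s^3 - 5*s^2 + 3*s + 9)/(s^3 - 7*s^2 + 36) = (s^2 - 2*s - 3)/(s^2 - 4*s - 12)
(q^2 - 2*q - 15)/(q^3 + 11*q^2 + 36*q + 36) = (q - 5)/(q^2 + 8*q + 12)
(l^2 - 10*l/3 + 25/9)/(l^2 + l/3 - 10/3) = (l - 5/3)/(l + 2)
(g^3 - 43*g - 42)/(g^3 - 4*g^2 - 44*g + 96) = (g^2 - 6*g - 7)/(g^2 - 10*g + 16)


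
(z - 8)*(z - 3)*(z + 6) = z^3 - 5*z^2 - 42*z + 144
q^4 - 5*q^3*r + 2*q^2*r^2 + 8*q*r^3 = q*(q - 4*r)*(q - 2*r)*(q + r)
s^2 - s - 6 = (s - 3)*(s + 2)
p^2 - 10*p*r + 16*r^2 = (p - 8*r)*(p - 2*r)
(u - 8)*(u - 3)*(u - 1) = u^3 - 12*u^2 + 35*u - 24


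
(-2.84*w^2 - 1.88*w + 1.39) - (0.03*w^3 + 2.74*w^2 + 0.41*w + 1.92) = -0.03*w^3 - 5.58*w^2 - 2.29*w - 0.53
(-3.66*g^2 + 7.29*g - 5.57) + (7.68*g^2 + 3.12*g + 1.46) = 4.02*g^2 + 10.41*g - 4.11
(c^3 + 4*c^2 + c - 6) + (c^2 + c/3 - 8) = c^3 + 5*c^2 + 4*c/3 - 14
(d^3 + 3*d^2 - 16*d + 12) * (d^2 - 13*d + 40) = d^5 - 10*d^4 - 15*d^3 + 340*d^2 - 796*d + 480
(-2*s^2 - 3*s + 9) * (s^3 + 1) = -2*s^5 - 3*s^4 + 9*s^3 - 2*s^2 - 3*s + 9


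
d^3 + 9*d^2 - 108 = (d - 3)*(d + 6)^2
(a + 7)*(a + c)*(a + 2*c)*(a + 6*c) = a^4 + 9*a^3*c + 7*a^3 + 20*a^2*c^2 + 63*a^2*c + 12*a*c^3 + 140*a*c^2 + 84*c^3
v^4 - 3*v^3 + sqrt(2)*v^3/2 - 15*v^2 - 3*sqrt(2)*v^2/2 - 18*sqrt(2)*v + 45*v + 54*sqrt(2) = (v - 3)*(v - 3*sqrt(2))*(v + 3*sqrt(2)/2)*(v + 2*sqrt(2))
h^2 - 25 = (h - 5)*(h + 5)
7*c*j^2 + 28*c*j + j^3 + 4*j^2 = j*(7*c + j)*(j + 4)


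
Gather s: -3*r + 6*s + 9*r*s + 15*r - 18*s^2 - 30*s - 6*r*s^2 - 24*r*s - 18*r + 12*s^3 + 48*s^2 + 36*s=-6*r + 12*s^3 + s^2*(30 - 6*r) + s*(12 - 15*r)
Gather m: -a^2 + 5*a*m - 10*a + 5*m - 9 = -a^2 - 10*a + m*(5*a + 5) - 9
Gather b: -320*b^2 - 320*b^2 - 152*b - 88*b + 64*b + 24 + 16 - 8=-640*b^2 - 176*b + 32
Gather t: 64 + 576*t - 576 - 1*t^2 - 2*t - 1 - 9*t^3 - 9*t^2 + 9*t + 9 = -9*t^3 - 10*t^2 + 583*t - 504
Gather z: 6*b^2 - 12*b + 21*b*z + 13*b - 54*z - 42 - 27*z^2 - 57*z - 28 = 6*b^2 + b - 27*z^2 + z*(21*b - 111) - 70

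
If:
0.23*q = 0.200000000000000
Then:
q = 0.87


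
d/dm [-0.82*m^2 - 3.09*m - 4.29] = -1.64*m - 3.09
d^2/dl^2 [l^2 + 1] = 2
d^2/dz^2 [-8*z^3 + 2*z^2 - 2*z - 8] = 4 - 48*z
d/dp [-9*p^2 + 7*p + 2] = 7 - 18*p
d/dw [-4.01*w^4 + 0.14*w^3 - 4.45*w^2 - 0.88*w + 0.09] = -16.04*w^3 + 0.42*w^2 - 8.9*w - 0.88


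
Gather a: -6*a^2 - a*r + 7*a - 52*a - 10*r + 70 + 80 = -6*a^2 + a*(-r - 45) - 10*r + 150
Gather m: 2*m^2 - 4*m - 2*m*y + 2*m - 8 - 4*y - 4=2*m^2 + m*(-2*y - 2) - 4*y - 12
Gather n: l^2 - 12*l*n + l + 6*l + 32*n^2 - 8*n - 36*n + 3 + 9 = l^2 + 7*l + 32*n^2 + n*(-12*l - 44) + 12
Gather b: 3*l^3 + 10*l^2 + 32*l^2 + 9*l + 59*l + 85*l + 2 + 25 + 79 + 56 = 3*l^3 + 42*l^2 + 153*l + 162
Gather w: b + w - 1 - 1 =b + w - 2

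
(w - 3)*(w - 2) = w^2 - 5*w + 6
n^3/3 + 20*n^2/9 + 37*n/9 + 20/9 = (n/3 + 1/3)*(n + 5/3)*(n + 4)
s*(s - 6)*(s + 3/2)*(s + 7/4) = s^4 - 11*s^3/4 - 135*s^2/8 - 63*s/4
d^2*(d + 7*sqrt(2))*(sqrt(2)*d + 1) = sqrt(2)*d^4 + 15*d^3 + 7*sqrt(2)*d^2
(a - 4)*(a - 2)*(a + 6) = a^3 - 28*a + 48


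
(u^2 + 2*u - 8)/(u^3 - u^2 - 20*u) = (u - 2)/(u*(u - 5))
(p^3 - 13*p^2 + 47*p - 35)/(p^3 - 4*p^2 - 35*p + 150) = (p^2 - 8*p + 7)/(p^2 + p - 30)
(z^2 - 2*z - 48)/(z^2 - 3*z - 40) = (z + 6)/(z + 5)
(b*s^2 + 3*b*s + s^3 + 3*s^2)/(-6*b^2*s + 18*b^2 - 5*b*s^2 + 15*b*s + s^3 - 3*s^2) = s*(s + 3)/(-6*b*s + 18*b + s^2 - 3*s)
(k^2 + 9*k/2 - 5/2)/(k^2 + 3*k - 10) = (k - 1/2)/(k - 2)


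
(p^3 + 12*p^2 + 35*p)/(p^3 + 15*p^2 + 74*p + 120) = p*(p + 7)/(p^2 + 10*p + 24)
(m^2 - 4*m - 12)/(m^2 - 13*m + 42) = (m + 2)/(m - 7)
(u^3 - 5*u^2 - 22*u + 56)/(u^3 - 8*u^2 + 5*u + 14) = (u + 4)/(u + 1)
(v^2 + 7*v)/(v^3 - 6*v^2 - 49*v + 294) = v/(v^2 - 13*v + 42)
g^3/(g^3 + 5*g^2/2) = 2*g/(2*g + 5)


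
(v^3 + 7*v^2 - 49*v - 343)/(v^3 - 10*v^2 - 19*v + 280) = (v^2 + 14*v + 49)/(v^2 - 3*v - 40)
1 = 1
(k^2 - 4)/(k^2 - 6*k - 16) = (k - 2)/(k - 8)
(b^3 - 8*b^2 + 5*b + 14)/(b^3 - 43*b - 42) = (b - 2)/(b + 6)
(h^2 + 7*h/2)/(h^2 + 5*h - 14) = h*(2*h + 7)/(2*(h^2 + 5*h - 14))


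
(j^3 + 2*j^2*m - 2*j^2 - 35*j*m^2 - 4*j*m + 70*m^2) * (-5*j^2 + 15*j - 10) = -5*j^5 - 10*j^4*m + 25*j^4 + 175*j^3*m^2 + 50*j^3*m - 40*j^3 - 875*j^2*m^2 - 80*j^2*m + 20*j^2 + 1400*j*m^2 + 40*j*m - 700*m^2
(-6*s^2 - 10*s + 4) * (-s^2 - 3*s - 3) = 6*s^4 + 28*s^3 + 44*s^2 + 18*s - 12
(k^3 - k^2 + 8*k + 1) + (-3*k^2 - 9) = k^3 - 4*k^2 + 8*k - 8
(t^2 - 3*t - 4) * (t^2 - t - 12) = t^4 - 4*t^3 - 13*t^2 + 40*t + 48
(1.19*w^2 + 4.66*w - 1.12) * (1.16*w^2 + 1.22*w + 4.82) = 1.3804*w^4 + 6.8574*w^3 + 10.1218*w^2 + 21.0948*w - 5.3984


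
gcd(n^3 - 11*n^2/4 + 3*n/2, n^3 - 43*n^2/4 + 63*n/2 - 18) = n - 3/4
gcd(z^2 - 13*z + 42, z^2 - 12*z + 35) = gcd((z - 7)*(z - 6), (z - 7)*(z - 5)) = z - 7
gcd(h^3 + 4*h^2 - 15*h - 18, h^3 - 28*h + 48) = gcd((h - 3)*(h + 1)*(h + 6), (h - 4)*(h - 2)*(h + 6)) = h + 6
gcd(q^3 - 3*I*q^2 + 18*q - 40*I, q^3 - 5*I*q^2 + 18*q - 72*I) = q + 4*I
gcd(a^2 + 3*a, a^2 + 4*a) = a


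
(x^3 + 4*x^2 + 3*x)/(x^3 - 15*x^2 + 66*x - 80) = x*(x^2 + 4*x + 3)/(x^3 - 15*x^2 + 66*x - 80)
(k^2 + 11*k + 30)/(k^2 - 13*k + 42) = (k^2 + 11*k + 30)/(k^2 - 13*k + 42)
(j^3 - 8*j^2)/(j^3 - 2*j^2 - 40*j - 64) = j^2/(j^2 + 6*j + 8)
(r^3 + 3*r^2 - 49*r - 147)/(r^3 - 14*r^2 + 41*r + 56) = (r^2 + 10*r + 21)/(r^2 - 7*r - 8)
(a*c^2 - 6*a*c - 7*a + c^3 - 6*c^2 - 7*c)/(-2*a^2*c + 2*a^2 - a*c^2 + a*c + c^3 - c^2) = (-c^2 + 6*c + 7)/(2*a*c - 2*a - c^2 + c)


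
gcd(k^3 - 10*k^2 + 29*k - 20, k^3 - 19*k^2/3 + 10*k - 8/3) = k - 4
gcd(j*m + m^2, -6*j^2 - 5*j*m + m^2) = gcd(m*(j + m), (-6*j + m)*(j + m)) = j + m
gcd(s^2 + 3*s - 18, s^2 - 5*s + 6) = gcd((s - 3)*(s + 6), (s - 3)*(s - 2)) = s - 3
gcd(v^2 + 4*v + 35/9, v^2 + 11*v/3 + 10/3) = v + 5/3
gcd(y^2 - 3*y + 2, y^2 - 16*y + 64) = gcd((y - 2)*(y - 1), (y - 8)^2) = 1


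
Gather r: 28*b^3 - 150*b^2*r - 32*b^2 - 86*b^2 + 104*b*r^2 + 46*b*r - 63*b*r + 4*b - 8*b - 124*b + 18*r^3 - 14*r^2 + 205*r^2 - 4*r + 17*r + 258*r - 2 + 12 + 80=28*b^3 - 118*b^2 - 128*b + 18*r^3 + r^2*(104*b + 191) + r*(-150*b^2 - 17*b + 271) + 90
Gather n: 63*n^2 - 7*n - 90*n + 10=63*n^2 - 97*n + 10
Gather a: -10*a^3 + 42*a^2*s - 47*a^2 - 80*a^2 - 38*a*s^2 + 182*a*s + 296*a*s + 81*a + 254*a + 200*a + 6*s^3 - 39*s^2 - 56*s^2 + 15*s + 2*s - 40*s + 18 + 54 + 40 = -10*a^3 + a^2*(42*s - 127) + a*(-38*s^2 + 478*s + 535) + 6*s^3 - 95*s^2 - 23*s + 112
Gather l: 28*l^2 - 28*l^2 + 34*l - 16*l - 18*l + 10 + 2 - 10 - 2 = 0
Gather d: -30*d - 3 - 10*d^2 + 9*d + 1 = -10*d^2 - 21*d - 2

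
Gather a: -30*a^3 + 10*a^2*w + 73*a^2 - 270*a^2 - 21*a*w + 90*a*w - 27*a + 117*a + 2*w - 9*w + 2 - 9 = -30*a^3 + a^2*(10*w - 197) + a*(69*w + 90) - 7*w - 7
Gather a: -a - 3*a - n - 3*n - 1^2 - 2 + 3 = -4*a - 4*n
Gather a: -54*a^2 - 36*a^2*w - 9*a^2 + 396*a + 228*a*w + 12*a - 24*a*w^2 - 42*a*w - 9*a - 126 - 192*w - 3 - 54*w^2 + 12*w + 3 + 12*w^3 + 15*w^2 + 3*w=a^2*(-36*w - 63) + a*(-24*w^2 + 186*w + 399) + 12*w^3 - 39*w^2 - 177*w - 126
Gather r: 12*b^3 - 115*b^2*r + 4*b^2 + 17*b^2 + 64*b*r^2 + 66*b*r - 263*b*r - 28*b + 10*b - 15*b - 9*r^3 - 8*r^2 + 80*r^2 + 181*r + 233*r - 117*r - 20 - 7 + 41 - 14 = 12*b^3 + 21*b^2 - 33*b - 9*r^3 + r^2*(64*b + 72) + r*(-115*b^2 - 197*b + 297)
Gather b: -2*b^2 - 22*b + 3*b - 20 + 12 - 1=-2*b^2 - 19*b - 9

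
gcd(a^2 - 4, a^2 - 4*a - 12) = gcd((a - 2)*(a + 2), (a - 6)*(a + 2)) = a + 2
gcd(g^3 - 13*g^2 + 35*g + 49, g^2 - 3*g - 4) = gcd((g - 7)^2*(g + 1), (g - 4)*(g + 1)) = g + 1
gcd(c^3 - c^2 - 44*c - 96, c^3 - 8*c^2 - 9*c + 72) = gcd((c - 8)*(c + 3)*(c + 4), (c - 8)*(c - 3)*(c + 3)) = c^2 - 5*c - 24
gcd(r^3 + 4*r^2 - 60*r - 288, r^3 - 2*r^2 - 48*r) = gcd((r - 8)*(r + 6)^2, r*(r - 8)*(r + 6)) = r^2 - 2*r - 48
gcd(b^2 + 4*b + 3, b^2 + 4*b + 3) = b^2 + 4*b + 3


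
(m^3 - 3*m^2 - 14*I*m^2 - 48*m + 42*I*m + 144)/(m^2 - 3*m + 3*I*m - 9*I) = (m^2 - 14*I*m - 48)/(m + 3*I)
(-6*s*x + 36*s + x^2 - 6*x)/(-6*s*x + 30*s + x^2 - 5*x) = (x - 6)/(x - 5)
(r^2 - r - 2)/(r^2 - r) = (r^2 - r - 2)/(r*(r - 1))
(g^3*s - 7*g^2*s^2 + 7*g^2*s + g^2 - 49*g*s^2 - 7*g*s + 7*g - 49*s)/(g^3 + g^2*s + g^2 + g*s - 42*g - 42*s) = (g^2*s - 7*g*s^2 + g - 7*s)/(g^2 + g*s - 6*g - 6*s)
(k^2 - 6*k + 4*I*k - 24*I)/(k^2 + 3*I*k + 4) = (k - 6)/(k - I)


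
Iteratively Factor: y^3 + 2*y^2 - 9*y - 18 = (y + 2)*(y^2 - 9) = (y + 2)*(y + 3)*(y - 3)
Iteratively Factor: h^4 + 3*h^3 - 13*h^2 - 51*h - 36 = (h + 3)*(h^3 - 13*h - 12) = (h - 4)*(h + 3)*(h^2 + 4*h + 3) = (h - 4)*(h + 1)*(h + 3)*(h + 3)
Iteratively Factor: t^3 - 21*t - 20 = (t + 4)*(t^2 - 4*t - 5) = (t + 1)*(t + 4)*(t - 5)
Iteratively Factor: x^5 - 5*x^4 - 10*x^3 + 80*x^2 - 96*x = (x)*(x^4 - 5*x^3 - 10*x^2 + 80*x - 96) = x*(x - 4)*(x^3 - x^2 - 14*x + 24) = x*(x - 4)*(x - 2)*(x^2 + x - 12) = x*(x - 4)*(x - 2)*(x + 4)*(x - 3)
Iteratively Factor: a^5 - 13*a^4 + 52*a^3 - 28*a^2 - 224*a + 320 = (a - 2)*(a^4 - 11*a^3 + 30*a^2 + 32*a - 160) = (a - 2)*(a + 2)*(a^3 - 13*a^2 + 56*a - 80) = (a - 4)*(a - 2)*(a + 2)*(a^2 - 9*a + 20) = (a - 4)^2*(a - 2)*(a + 2)*(a - 5)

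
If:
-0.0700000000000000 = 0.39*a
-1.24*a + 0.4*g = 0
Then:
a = -0.18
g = -0.56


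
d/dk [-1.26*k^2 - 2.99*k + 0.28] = -2.52*k - 2.99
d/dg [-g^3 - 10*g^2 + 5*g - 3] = -3*g^2 - 20*g + 5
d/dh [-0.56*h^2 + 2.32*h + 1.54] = 2.32 - 1.12*h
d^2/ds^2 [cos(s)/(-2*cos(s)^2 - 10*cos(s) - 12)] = (-5*(1 - cos(s)^2)^2 + cos(s)^5 - 38*cos(s)^3 - 40*cos(s)^2 + 72*cos(s) + 65)/(2*(cos(s) + 2)^3*(cos(s) + 3)^3)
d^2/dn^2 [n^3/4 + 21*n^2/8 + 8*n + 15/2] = 3*n/2 + 21/4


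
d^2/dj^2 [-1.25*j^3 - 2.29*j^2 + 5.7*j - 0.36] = -7.5*j - 4.58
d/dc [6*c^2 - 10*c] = 12*c - 10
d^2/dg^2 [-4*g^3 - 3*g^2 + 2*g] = -24*g - 6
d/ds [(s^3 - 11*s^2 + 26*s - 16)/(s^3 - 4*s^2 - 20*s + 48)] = (7*s^2 - 64*s + 232)/(s^4 - 4*s^3 - 44*s^2 + 96*s + 576)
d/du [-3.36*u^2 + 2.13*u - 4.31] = 2.13 - 6.72*u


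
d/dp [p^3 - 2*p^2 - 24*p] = 3*p^2 - 4*p - 24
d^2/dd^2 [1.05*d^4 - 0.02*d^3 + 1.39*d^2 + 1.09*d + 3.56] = 12.6*d^2 - 0.12*d + 2.78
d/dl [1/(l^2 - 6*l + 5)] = 2*(3 - l)/(l^2 - 6*l + 5)^2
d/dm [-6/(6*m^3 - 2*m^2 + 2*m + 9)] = 12*(9*m^2 - 2*m + 1)/(6*m^3 - 2*m^2 + 2*m + 9)^2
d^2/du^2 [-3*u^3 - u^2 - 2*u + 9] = -18*u - 2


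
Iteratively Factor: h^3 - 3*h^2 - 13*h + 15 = (h + 3)*(h^2 - 6*h + 5) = (h - 1)*(h + 3)*(h - 5)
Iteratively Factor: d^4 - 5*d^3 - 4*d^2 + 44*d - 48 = (d - 4)*(d^3 - d^2 - 8*d + 12) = (d - 4)*(d - 2)*(d^2 + d - 6) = (d - 4)*(d - 2)*(d + 3)*(d - 2)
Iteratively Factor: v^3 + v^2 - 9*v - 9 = (v + 1)*(v^2 - 9) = (v - 3)*(v + 1)*(v + 3)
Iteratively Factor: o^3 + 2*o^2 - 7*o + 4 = (o + 4)*(o^2 - 2*o + 1) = (o - 1)*(o + 4)*(o - 1)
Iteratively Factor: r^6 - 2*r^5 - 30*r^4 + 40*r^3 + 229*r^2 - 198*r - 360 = (r - 2)*(r^5 - 30*r^3 - 20*r^2 + 189*r + 180) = (r - 2)*(r + 3)*(r^4 - 3*r^3 - 21*r^2 + 43*r + 60) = (r - 2)*(r + 1)*(r + 3)*(r^3 - 4*r^2 - 17*r + 60) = (r - 2)*(r + 1)*(r + 3)*(r + 4)*(r^2 - 8*r + 15) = (r - 3)*(r - 2)*(r + 1)*(r + 3)*(r + 4)*(r - 5)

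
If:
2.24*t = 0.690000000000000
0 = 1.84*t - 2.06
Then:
No Solution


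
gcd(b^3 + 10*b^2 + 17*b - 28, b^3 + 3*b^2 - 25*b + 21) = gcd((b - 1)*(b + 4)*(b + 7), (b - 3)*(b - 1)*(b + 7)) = b^2 + 6*b - 7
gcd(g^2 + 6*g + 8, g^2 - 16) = g + 4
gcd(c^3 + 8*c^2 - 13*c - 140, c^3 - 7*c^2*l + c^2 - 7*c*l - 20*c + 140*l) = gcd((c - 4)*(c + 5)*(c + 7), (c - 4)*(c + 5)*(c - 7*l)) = c^2 + c - 20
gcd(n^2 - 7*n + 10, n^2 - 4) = n - 2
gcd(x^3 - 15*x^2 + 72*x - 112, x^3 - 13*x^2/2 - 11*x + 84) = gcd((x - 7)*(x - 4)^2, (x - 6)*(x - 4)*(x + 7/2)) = x - 4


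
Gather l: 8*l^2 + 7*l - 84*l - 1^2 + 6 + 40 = 8*l^2 - 77*l + 45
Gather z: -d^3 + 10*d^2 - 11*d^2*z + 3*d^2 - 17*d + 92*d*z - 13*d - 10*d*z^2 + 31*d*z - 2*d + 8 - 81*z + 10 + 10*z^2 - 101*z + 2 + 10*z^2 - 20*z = -d^3 + 13*d^2 - 32*d + z^2*(20 - 10*d) + z*(-11*d^2 + 123*d - 202) + 20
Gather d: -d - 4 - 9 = -d - 13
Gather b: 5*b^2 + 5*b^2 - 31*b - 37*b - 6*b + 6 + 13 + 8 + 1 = 10*b^2 - 74*b + 28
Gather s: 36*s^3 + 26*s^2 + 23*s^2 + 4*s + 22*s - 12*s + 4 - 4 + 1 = 36*s^3 + 49*s^2 + 14*s + 1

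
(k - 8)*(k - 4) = k^2 - 12*k + 32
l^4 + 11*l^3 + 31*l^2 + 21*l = l*(l + 1)*(l + 3)*(l + 7)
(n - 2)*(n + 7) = n^2 + 5*n - 14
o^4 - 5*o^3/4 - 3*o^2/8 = o^2*(o - 3/2)*(o + 1/4)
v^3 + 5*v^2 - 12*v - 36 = (v - 3)*(v + 2)*(v + 6)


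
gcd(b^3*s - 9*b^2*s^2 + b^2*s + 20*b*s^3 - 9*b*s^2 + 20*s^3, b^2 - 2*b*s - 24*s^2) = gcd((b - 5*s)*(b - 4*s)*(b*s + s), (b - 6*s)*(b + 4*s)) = 1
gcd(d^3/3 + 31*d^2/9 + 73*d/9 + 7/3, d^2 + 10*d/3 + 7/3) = 1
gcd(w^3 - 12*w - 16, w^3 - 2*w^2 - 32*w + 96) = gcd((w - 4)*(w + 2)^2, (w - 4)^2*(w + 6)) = w - 4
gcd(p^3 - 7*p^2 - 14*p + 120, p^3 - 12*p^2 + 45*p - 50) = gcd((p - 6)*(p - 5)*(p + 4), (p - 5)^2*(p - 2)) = p - 5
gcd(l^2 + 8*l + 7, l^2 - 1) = l + 1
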